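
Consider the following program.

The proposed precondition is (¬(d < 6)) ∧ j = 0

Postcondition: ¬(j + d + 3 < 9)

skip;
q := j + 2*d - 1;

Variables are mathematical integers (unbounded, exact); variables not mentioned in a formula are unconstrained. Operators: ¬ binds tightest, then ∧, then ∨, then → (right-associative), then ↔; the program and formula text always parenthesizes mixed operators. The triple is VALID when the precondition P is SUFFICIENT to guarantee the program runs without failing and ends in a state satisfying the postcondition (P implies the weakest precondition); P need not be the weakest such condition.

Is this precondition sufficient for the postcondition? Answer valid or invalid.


Working backward. After the program, the postcondition ¬(j + d + 3 < 9) must hold; in canonical form it is ¬(d + j < 6).
Before q := j + 2*d - 1: ¬(d + j < 6)
Before skip: ¬(d + j < 6)
The weakest precondition is ¬(d + j < 6).
Check whether (¬(d < 6)) ∧ j = 0 implies it.
Every state satisfying the precondition satisfies the weakest precondition: the implication holds.
Answer: valid


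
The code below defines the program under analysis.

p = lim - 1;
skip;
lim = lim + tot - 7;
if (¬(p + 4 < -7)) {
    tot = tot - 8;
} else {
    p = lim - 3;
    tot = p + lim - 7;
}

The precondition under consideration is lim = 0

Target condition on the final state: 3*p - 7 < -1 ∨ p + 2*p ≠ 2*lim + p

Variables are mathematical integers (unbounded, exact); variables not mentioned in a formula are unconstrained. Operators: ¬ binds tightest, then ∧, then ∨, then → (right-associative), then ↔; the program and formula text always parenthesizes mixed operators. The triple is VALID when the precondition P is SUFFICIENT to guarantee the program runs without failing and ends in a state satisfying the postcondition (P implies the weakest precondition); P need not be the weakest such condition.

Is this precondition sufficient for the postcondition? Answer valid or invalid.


Working backward. After the program, the postcondition 3*p - 7 < -1 ∨ p + 2*p ≠ 2*lim + p must hold; in canonical form it is 3*p < 6 ∨ 2*p ≠ 2*lim.
Then branch requires 3*p < 6 ∨ 2*p ≠ 2*lim; else branch requires true.
Before the if: (¬(p < -11)) → (3*p < 6 ∨ 2*p ≠ 2*lim)
Before lim := lim + tot - 7: (¬(p < -11)) → (3*p < 6 ∨ 2*p ≠ 2*lim + 2*tot - 14)
Before skip: (¬(p < -11)) → (3*p < 6 ∨ 2*p ≠ 2*lim + 2*tot - 14)
Before p := lim - 1: (¬(lim < -10)) → (3*lim < 9 ∨ 2*tot ≠ 12)
The weakest precondition is (¬(lim < -10)) → (3*lim < 9 ∨ 2*tot ≠ 12).
Check whether lim = 0 implies it.
Every state satisfying the precondition satisfies the weakest precondition: the implication holds.
Answer: valid


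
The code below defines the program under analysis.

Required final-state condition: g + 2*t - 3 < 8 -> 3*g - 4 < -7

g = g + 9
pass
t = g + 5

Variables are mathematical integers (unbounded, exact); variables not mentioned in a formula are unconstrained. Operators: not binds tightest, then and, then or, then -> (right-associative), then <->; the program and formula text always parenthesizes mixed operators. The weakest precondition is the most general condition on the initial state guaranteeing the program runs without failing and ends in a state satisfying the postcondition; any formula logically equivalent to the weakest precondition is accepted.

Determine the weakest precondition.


Working backward. After the program, the postcondition g + 2*t - 3 < 8 -> 3*g - 4 < -7 must hold; in canonical form it is g + 2*t < 11 -> 3*g < -3.
Before t := g + 5: 3*g < 1 -> 3*g < -3
Before skip: 3*g < 1 -> 3*g < -3
Before g := g + 9: 3*g < -26 -> 3*g < -30
Answer: WP = 3*g < -26 -> 3*g < -30


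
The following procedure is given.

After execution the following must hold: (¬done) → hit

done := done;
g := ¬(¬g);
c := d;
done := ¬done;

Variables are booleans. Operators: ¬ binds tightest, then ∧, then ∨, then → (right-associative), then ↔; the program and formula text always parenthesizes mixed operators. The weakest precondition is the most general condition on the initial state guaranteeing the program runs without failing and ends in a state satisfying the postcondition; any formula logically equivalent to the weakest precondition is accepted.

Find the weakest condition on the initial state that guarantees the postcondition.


Working backward. After the program, (¬done) → hit must hold.
Before done := ¬done: done → hit
Before c := d: done → hit
Before g := ¬(¬g): done → hit
Before done := done: done → hit
Answer: WP = done → hit


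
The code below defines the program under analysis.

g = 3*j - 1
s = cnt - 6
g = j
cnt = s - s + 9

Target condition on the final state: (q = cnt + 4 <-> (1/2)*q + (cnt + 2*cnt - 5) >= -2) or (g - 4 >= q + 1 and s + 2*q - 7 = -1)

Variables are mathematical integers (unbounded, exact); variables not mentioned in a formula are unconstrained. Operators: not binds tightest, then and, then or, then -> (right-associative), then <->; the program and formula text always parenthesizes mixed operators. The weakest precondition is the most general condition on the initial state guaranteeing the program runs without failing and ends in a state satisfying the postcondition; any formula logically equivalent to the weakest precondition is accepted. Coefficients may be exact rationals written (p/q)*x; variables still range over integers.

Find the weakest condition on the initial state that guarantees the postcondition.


Working backward. After the program, the postcondition (q = cnt + 4 <-> (1/2)*q + (cnt + 2*cnt - 5) >= -2) or (g - 4 >= q + 1 and s + 2*q - 7 = -1) must hold; in canonical form it is (q = cnt + 4 <-> 3*cnt + (1/2)*q >= 3) or (g >= q + 5 and 2*q + s = 6).
Before cnt := s - s + 9: (q = 13 <-> (1/2)*q >= -24) or (g >= q + 5 and 2*q + s = 6)
Before g := j: (q = 13 <-> (1/2)*q >= -24) or (j >= q + 5 and 2*q + s = 6)
Before s := cnt - 6: (q = 13 <-> (1/2)*q >= -24) or (j >= q + 5 and cnt + 2*q = 12)
Before g := 3*j - 1: (q = 13 <-> (1/2)*q >= -24) or (j >= q + 5 and cnt + 2*q = 12)
Answer: WP = (q = 13 <-> (1/2)*q >= -24) or (j >= q + 5 and cnt + 2*q = 12)


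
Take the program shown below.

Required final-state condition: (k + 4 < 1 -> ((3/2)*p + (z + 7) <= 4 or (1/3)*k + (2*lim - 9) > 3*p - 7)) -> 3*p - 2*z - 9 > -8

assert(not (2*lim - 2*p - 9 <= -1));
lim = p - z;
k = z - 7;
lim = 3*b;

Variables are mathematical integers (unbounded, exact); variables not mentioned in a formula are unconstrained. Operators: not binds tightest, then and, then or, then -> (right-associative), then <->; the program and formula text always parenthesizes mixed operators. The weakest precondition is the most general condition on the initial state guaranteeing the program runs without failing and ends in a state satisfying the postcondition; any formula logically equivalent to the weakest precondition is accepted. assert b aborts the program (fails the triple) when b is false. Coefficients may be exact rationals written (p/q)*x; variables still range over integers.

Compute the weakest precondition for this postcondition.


Working backward. After the program, the postcondition (k + 4 < 1 -> ((3/2)*p + (z + 7) <= 4 or (1/3)*k + (2*lim - 9) > 3*p - 7)) -> 3*p - 2*z - 9 > -8 must hold; in canonical form it is (k < -3 -> ((3/2)*p + z <= -3 or (1/3)*k + 2*lim > 3*p + 2)) -> 3*p > 2*z + 1.
Before lim := 3*b: (k < -3 -> ((3/2)*p + z <= -3 or 6*b + (1/3)*k > 3*p + 2)) -> 3*p > 2*z + 1
Before k := z - 7: (z < 4 -> ((3/2)*p + z <= -3 or 6*b + (1/3)*z > 3*p + 13/3)) -> 3*p > 2*z + 1
Before lim := p - z: (z < 4 -> ((3/2)*p + z <= -3 or 6*b + (1/3)*z > 3*p + 13/3)) -> 3*p > 2*z + 1
Before assert not (2*lim - 2*p - 9 <= -1): (not (2*lim <= 2*p + 8)) and ((z < 4 -> ((3/2)*p + z <= -3 or 6*b + (1/3)*z > 3*p + 13/3)) -> 3*p > 2*z + 1)
Answer: WP = (not (2*lim <= 2*p + 8)) and ((z < 4 -> ((3/2)*p + z <= -3 or 6*b + (1/3)*z > 3*p + 13/3)) -> 3*p > 2*z + 1)


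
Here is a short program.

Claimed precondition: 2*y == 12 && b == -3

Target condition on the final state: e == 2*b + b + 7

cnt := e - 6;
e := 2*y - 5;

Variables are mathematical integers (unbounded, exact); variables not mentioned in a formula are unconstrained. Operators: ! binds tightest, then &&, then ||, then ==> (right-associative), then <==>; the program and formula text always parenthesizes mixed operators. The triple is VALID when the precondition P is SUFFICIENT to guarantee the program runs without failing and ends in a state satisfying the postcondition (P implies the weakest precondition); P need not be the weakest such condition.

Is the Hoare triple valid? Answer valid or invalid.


Working backward. After the program, the postcondition e == 2*b + b + 7 must hold; in canonical form it is e == 3*b + 7.
Before e := 2*y - 5: 2*y == 3*b + 12
Before cnt := e - 6: 2*y == 3*b + 12
The weakest precondition is 2*y == 3*b + 12.
Check whether 2*y == 12 && b == -3 implies it.
Countermodel: at the initial state b = -3, y = 6, the precondition holds but the weakest precondition fails.
Answer: invalid


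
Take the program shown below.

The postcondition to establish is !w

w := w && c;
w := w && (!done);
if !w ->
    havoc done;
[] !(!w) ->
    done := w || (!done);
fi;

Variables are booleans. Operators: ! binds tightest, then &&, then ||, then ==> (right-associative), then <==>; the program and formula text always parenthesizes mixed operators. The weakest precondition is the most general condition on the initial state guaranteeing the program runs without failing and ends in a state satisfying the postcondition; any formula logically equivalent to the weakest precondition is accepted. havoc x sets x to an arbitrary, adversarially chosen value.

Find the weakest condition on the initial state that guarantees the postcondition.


Working backward. After the program, !w must hold.
Then branch requires !w; else branch requires !w.
Before the if: w ==> (!w)
Before w := w && (!done): (w && (!done)) ==> (!(w && (!done)))
Before w := w && c: (w && c && (!done)) ==> (!(w && c && (!done)))
Answer: WP = (w && c && (!done)) ==> (!(w && c && (!done)))


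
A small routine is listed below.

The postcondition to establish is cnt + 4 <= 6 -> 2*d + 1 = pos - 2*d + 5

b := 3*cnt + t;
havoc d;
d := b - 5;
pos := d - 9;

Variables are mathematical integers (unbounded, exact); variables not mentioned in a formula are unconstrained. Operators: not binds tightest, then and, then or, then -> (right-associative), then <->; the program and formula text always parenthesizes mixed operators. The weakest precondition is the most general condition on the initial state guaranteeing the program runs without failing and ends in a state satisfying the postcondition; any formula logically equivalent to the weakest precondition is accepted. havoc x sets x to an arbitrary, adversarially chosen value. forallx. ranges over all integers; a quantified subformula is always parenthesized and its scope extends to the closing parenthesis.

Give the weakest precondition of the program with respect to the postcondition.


Working backward. After the program, the postcondition cnt + 4 <= 6 -> 2*d + 1 = pos - 2*d + 5 must hold; in canonical form it is cnt <= 2 -> 4*d = pos + 4.
Before pos := d - 9: cnt <= 2 -> 3*d = -5
Before d := b - 5: cnt <= 2 -> 3*b = 10
Before havoc d: cnt <= 2 -> 3*b = 10
Before b := 3*cnt + t: cnt <= 2 -> 9*cnt + 3*t = 10
Answer: WP = cnt <= 2 -> 9*cnt + 3*t = 10


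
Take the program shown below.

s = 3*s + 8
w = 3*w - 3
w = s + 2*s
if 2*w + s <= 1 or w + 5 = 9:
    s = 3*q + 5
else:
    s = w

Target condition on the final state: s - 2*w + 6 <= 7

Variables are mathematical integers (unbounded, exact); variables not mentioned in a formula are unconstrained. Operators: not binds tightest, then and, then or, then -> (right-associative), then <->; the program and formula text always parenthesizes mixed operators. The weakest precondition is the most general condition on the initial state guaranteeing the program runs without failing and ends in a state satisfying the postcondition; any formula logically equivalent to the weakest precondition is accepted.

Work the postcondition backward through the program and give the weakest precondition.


Working backward. After the program, the postcondition s - 2*w + 6 <= 7 must hold; in canonical form it is s <= 2*w + 1.
Then branch requires 3*q <= 2*w - 4; else branch requires w >= -1.
Before the if: ((s + 2*w <= 1 or w = 4) -> 3*q <= 2*w - 4) and ((not (s + 2*w <= 1 or w = 4)) -> w >= -1)
Before w := s + 2*s: ((7*s <= 1 or 3*s = 4) -> 3*q <= 6*s - 4) and ((not (7*s <= 1 or 3*s = 4)) -> 3*s >= -1)
Before w := 3*w - 3: ((7*s <= 1 or 3*s = 4) -> 3*q <= 6*s - 4) and ((not (7*s <= 1 or 3*s = 4)) -> 3*s >= -1)
Before s := 3*s + 8: ((21*s <= -55 or 9*s = -20) -> 3*q <= 18*s + 44) and ((not (21*s <= -55 or 9*s = -20)) -> 9*s >= -25)
Answer: WP = ((21*s <= -55 or 9*s = -20) -> 3*q <= 18*s + 44) and ((not (21*s <= -55 or 9*s = -20)) -> 9*s >= -25)


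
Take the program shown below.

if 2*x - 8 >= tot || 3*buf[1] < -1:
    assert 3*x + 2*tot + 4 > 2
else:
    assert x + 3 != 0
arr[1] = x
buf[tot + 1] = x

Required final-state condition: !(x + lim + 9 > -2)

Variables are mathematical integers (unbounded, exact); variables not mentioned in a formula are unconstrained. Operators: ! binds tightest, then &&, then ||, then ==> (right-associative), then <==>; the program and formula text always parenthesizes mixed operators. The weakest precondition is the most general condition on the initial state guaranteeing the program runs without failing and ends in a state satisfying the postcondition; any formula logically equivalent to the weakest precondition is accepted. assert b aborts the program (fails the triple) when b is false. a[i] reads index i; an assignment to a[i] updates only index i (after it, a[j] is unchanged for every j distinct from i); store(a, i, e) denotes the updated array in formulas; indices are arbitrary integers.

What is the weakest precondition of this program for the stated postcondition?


Working backward. After the program, the postcondition !(x + lim + 9 > -2) must hold; in canonical form it is !(lim + x > -11).
Before buf[tot + 1] := x: !(lim + x > -11)
Before arr[1] := x: !(lim + x > -11)
Then branch requires 2*tot + 3*x > -2 && (!(lim + x > -11)); else branch requires x != -3 && (!(lim + x > -11)).
Before the if: ((2*x >= tot + 8 || 3*buf[1] < -1) ==> (2*tot + 3*x > -2 && (!(lim + x > -11)))) && ((!(2*x >= tot + 8 || 3*buf[1] < -1)) ==> (x != -3 && (!(lim + x > -11))))
Answer: WP = ((2*x >= tot + 8 || 3*buf[1] < -1) ==> (2*tot + 3*x > -2 && (!(lim + x > -11)))) && ((!(2*x >= tot + 8 || 3*buf[1] < -1)) ==> (x != -3 && (!(lim + x > -11))))


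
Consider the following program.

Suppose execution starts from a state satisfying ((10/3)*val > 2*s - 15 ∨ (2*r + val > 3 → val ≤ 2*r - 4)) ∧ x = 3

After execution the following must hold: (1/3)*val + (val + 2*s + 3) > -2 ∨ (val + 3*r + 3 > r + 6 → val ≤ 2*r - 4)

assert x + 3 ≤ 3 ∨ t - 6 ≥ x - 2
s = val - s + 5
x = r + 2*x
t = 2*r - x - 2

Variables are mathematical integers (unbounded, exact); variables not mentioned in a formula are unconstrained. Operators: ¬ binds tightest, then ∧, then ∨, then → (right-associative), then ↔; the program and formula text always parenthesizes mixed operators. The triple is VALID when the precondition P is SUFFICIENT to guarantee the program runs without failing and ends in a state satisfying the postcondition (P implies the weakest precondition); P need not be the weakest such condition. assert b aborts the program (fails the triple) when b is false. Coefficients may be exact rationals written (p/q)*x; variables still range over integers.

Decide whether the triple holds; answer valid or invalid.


Working backward. After the program, the postcondition (1/3)*val + (val + 2*s + 3) > -2 ∨ (val + 3*r + 3 > r + 6 → val ≤ 2*r - 4) must hold; in canonical form it is 2*s + (4/3)*val > -5 ∨ (2*r + val > 3 → val ≤ 2*r - 4).
Before t := 2*r - x - 2: 2*s + (4/3)*val > -5 ∨ (2*r + val > 3 → val ≤ 2*r - 4)
Before x := r + 2*x: 2*s + (4/3)*val > -5 ∨ (2*r + val > 3 → val ≤ 2*r - 4)
Before s := val - s + 5: (10/3)*val > 2*s - 15 ∨ (2*r + val > 3 → val ≤ 2*r - 4)
Before assert x + 3 ≤ 3 ∨ t - 6 ≥ x - 2: (x ≤ 0 ∨ t ≥ x + 4) ∧ ((10/3)*val > 2*s - 15 ∨ (2*r + val > 3 → val ≤ 2*r - 4))
The weakest precondition is (x ≤ 0 ∨ t ≥ x + 4) ∧ ((10/3)*val > 2*s - 15 ∨ (2*r + val > 3 → val ≤ 2*r - 4)).
Check whether ((10/3)*val > 2*s - 15 ∨ (2*r + val > 3 → val ≤ 2*r - 4)) ∧ x = 3 implies it.
Countermodel: at the initial state r = 2, s = 0, t = 6, val = 2, x = 3, the precondition holds but the weakest precondition fails.
Answer: invalid


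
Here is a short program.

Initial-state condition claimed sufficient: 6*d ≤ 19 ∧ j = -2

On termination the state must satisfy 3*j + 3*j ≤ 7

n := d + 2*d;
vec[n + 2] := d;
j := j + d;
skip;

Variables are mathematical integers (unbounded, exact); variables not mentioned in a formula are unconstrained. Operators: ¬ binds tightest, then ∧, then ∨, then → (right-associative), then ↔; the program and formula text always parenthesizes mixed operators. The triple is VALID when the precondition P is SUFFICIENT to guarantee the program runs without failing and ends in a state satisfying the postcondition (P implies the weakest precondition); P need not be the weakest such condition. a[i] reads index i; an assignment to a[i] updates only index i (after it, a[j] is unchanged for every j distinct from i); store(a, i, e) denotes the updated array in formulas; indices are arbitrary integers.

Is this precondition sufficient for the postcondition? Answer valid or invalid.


Working backward. After the program, the postcondition 3*j + 3*j ≤ 7 must hold; in canonical form it is 6*j ≤ 7.
Before skip: 6*j ≤ 7
Before j := j + d: 6*d + 6*j ≤ 7
Before vec[n + 2] := d: 6*d + 6*j ≤ 7
Before n := d + 2*d: 6*d + 6*j ≤ 7
The weakest precondition is 6*d + 6*j ≤ 7.
Check whether 6*d ≤ 19 ∧ j = -2 implies it.
Every state satisfying the precondition satisfies the weakest precondition: the implication holds.
Answer: valid


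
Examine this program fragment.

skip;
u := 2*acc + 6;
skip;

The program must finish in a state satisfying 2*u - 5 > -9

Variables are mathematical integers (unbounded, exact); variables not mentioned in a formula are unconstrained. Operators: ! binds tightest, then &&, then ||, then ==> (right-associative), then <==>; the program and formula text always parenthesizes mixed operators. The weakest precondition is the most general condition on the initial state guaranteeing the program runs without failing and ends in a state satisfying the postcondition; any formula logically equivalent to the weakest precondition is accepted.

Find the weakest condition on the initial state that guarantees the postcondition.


Working backward. After the program, the postcondition 2*u - 5 > -9 must hold; in canonical form it is 2*u > -4.
Before skip: 2*u > -4
Before u := 2*acc + 6: 4*acc > -16
Before skip: 4*acc > -16
Answer: WP = 4*acc > -16


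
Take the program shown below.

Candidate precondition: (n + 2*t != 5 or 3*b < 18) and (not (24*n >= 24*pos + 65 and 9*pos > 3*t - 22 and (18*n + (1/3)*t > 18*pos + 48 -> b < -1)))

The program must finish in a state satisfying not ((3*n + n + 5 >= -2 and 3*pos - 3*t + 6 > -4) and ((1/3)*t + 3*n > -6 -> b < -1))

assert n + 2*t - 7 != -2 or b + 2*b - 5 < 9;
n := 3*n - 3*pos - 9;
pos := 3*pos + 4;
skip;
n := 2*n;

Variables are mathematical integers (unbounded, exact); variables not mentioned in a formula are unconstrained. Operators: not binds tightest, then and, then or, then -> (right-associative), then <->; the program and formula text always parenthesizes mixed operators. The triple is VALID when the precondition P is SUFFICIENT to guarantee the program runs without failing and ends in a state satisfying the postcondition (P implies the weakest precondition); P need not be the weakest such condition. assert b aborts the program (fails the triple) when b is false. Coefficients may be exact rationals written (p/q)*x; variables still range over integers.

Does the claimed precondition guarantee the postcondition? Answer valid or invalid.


Working backward. After the program, the postcondition not ((3*n + n + 5 >= -2 and 3*pos - 3*t + 6 > -4) and ((1/3)*t + 3*n > -6 -> b < -1)) must hold; in canonical form it is not (4*n >= -7 and 3*pos > 3*t - 10 and (3*n + (1/3)*t > -6 -> b < -1)).
Before n := 2*n: not (8*n >= -7 and 3*pos > 3*t - 10 and (6*n + (1/3)*t > -6 -> b < -1))
Before skip: not (8*n >= -7 and 3*pos > 3*t - 10 and (6*n + (1/3)*t > -6 -> b < -1))
Before pos := 3*pos + 4: not (8*n >= -7 and 9*pos > 3*t - 22 and (6*n + (1/3)*t > -6 -> b < -1))
Before n := 3*n - 3*pos - 9: not (24*n >= 24*pos + 65 and 9*pos > 3*t - 22 and (18*n + (1/3)*t > 18*pos + 48 -> b < -1))
Before assert n + 2*t - 7 != -2 or b + 2*b - 5 < 9: (n + 2*t != 5 or 3*b < 14) and (not (24*n >= 24*pos + 65 and 9*pos > 3*t - 22 and (18*n + (1/3)*t > 18*pos + 48 -> b < -1)))
The weakest precondition is (n + 2*t != 5 or 3*b < 14) and (not (24*n >= 24*pos + 65 and 9*pos > 3*t - 22 and (18*n + (1/3)*t > 18*pos + 48 -> b < -1))).
Check whether (n + 2*t != 5 or 3*b < 18) and (not (24*n >= 24*pos + 65 and 9*pos > 3*t - 22 and (18*n + (1/3)*t > 18*pos + 48 -> b < -1))) implies it.
Countermodel: at the initial state b = 5, n = -69, pos = -71, t = 37, the precondition holds but the weakest precondition fails.
Answer: invalid


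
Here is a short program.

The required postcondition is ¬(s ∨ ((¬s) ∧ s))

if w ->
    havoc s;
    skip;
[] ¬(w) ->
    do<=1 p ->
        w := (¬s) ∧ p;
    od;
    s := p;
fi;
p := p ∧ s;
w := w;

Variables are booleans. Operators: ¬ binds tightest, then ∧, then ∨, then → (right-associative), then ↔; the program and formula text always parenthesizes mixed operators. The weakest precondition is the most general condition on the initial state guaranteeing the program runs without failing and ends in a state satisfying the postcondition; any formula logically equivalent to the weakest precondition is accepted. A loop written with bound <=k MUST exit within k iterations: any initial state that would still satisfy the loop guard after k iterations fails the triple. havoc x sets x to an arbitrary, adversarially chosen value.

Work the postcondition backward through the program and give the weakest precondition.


Working backward. After the program, the postcondition ¬(s ∨ ((¬s) ∧ s)) must hold; in canonical form it is ¬s.
Before w := w: ¬s
Before p := p ∧ s: ¬s
Then branch requires false; else branch requires p → (¬p).
Before the if: (¬w) ∧ ((¬w) → (p → (¬p)))
Answer: WP = (¬w) ∧ ((¬w) → (p → (¬p)))


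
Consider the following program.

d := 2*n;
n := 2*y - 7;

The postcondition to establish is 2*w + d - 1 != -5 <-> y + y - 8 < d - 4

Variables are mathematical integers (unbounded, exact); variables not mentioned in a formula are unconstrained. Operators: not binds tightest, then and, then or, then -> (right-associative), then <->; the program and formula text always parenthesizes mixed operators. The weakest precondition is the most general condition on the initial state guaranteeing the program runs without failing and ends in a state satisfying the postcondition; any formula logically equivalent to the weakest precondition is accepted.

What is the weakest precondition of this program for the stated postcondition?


Working backward. After the program, the postcondition 2*w + d - 1 != -5 <-> y + y - 8 < d - 4 must hold; in canonical form it is d + 2*w != -4 <-> 2*y < d + 4.
Before n := 2*y - 7: d + 2*w != -4 <-> 2*y < d + 4
Before d := 2*n: 2*n + 2*w != -4 <-> 2*y < 2*n + 4
Answer: WP = 2*n + 2*w != -4 <-> 2*y < 2*n + 4


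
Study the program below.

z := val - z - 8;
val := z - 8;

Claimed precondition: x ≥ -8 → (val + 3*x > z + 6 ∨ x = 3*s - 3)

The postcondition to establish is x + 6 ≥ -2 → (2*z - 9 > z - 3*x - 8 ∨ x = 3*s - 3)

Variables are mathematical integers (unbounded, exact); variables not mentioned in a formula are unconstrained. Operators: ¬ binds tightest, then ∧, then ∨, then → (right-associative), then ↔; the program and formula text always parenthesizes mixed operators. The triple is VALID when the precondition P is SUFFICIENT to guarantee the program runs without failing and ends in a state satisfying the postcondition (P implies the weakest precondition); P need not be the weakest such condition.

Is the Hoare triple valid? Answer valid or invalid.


Working backward. After the program, the postcondition x + 6 ≥ -2 → (2*z - 9 > z - 3*x - 8 ∨ x = 3*s - 3) must hold; in canonical form it is x ≥ -8 → (3*x + z > 1 ∨ x = 3*s - 3).
Before val := z - 8: x ≥ -8 → (3*x + z > 1 ∨ x = 3*s - 3)
Before z := val - z - 8: x ≥ -8 → (val + 3*x > z + 9 ∨ x = 3*s - 3)
The weakest precondition is x ≥ -8 → (val + 3*x > z + 9 ∨ x = 3*s - 3).
Check whether x ≥ -8 → (val + 3*x > z + 6 ∨ x = 3*s - 3) implies it.
Countermodel: at the initial state s = 2, val = 1, x = 2, z = 0, the precondition holds but the weakest precondition fails.
Answer: invalid


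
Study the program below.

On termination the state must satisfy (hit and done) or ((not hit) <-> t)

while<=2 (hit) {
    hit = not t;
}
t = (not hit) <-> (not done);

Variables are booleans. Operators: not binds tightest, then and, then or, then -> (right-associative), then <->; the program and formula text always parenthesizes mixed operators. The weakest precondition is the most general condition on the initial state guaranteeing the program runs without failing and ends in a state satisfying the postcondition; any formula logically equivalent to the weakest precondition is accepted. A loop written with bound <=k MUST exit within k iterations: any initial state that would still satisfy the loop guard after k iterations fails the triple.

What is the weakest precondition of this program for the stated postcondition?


Working backward. After the program, (hit and done) or ((not hit) <-> t) must hold.
Before t := (not hit) <-> (not done): (hit and done) or ((not hit) <-> ((not hit) <-> (not done)))
Before the loop (bound <=2), unroll the exhaustion recursion (WP_0 = exit-now case; WP_j = one more guarded iteration, up to j = 2):
  WP_0: (not hit) and ((hit and done) or ((not hit) <-> ((not hit) <-> (not done))))
  WP_1: (hit -> (t and (((not t) and done) or (t <-> (t <-> (not done)))))) and ((not hit) -> ((hit and done) or ((not hit) <-> ((not hit) <-> (not done)))))
  WP_2: (hit -> (((not t) -> (t and (((not t) and done) or (t <-> (t <-> (not done)))))) and (t -> (((not t) and done) or (t <-> (t <-> (not done))))))) and ((not hit) -> ((hit and done) or ((not hit) <-> ((not hit) <-> (not done)))))
So before the loop: (hit -> (((not t) -> (t and (((not t) and done) or (t <-> (t <-> (not done)))))) and (t -> (((not t) and done) or (t <-> (t <-> (not done))))))) and ((not hit) -> ((hit and done) or ((not hit) <-> ((not hit) <-> (not done)))))
Answer: WP = (hit -> (((not t) -> (t and (((not t) and done) or (t <-> (t <-> (not done)))))) and (t -> (((not t) and done) or (t <-> (t <-> (not done))))))) and ((not hit) -> ((hit and done) or ((not hit) <-> ((not hit) <-> (not done)))))


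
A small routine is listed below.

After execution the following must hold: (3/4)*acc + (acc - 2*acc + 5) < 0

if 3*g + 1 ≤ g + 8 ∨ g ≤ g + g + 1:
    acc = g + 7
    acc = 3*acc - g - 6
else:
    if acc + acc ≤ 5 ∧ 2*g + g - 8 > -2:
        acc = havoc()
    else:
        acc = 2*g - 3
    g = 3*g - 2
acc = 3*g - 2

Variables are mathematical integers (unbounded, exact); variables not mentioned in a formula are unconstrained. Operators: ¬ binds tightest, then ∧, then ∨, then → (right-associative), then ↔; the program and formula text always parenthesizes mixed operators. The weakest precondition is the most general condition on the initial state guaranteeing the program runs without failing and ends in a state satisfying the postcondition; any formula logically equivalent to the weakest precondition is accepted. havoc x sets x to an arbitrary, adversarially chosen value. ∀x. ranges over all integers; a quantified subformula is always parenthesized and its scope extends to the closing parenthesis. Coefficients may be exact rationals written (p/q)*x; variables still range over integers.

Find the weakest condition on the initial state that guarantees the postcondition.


Working backward. After the program, the postcondition (3/4)*acc + (acc - 2*acc + 5) < 0 must hold; in canonical form it is (1/4)*acc > 5.
Before acc := 3*g - 2: (3/4)*g > 11/2
Then branch requires (3/4)*g > 11/2; else branch requires ((2*acc ≤ 5 ∧ 3*g > 6) → (9/4)*g > 7) ∧ ((¬(2*acc ≤ 5 ∧ 3*g > 6)) → (9/4)*g > 7).
Before the if: ((2*g ≤ 7 ∨ g ≥ -1) → (3/4)*g > 11/2) ∧ ((¬(2*g ≤ 7 ∨ g ≥ -1)) → (((2*acc ≤ 5 ∧ 3*g > 6) → (9/4)*g > 7) ∧ ((¬(2*acc ≤ 5 ∧ 3*g > 6)) → (9/4)*g > 7)))
Answer: WP = ((2*g ≤ 7 ∨ g ≥ -1) → (3/4)*g > 11/2) ∧ ((¬(2*g ≤ 7 ∨ g ≥ -1)) → (((2*acc ≤ 5 ∧ 3*g > 6) → (9/4)*g > 7) ∧ ((¬(2*acc ≤ 5 ∧ 3*g > 6)) → (9/4)*g > 7)))


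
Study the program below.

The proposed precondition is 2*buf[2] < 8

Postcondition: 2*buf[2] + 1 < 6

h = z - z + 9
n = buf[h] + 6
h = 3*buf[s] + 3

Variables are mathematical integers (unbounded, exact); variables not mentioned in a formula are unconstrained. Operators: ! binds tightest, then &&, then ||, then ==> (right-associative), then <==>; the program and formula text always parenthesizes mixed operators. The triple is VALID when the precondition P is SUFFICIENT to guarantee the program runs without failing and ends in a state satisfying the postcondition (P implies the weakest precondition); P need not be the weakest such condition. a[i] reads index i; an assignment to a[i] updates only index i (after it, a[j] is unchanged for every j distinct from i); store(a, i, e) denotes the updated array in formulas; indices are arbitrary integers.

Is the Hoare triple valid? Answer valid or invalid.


Working backward. After the program, the postcondition 2*buf[2] + 1 < 6 must hold; in canonical form it is 2*buf[2] < 5.
Before h := 3*buf[s] + 3: 2*buf[2] < 5
Before n := buf[h] + 6: 2*buf[2] < 5
Before h := z - z + 9: 2*buf[2] < 5
The weakest precondition is 2*buf[2] < 5.
Check whether 2*buf[2] < 8 implies it.
Countermodel: at the initial state buf = {[2] = 3, elsewhere 3}, the precondition holds but the weakest precondition fails.
Answer: invalid


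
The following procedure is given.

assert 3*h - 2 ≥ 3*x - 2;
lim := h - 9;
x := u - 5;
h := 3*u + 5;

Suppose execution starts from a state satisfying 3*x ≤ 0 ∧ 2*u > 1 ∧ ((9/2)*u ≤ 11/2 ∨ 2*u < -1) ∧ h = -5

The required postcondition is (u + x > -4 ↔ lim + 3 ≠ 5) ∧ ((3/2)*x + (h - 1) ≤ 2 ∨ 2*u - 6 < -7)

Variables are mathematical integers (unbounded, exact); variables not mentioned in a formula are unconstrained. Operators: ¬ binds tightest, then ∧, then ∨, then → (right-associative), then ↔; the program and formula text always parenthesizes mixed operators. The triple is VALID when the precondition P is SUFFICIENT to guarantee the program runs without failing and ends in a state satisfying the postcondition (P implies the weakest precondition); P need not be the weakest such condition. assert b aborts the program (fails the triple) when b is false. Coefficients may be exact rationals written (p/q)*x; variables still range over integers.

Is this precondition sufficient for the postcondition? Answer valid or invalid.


Working backward. After the program, the postcondition (u + x > -4 ↔ lim + 3 ≠ 5) ∧ ((3/2)*x + (h - 1) ≤ 2 ∨ 2*u - 6 < -7) must hold; in canonical form it is (u + x > -4 ↔ lim ≠ 2) ∧ (h + (3/2)*x ≤ 3 ∨ 2*u < -1).
Before h := 3*u + 5: (u + x > -4 ↔ lim ≠ 2) ∧ (3*u + (3/2)*x ≤ -2 ∨ 2*u < -1)
Before x := u - 5: (2*u > 1 ↔ lim ≠ 2) ∧ ((9/2)*u ≤ 11/2 ∨ 2*u < -1)
Before lim := h - 9: (2*u > 1 ↔ h ≠ 11) ∧ ((9/2)*u ≤ 11/2 ∨ 2*u < -1)
Before assert 3*h - 2 ≥ 3*x - 2: 3*h ≥ 3*x ∧ (2*u > 1 ↔ h ≠ 11) ∧ ((9/2)*u ≤ 11/2 ∨ 2*u < -1)
The weakest precondition is 3*h ≥ 3*x ∧ (2*u > 1 ↔ h ≠ 11) ∧ ((9/2)*u ≤ 11/2 ∨ 2*u < -1).
Check whether 3*x ≤ 0 ∧ 2*u > 1 ∧ ((9/2)*u ≤ 11/2 ∨ 2*u < -1) ∧ h = -5 implies it.
Countermodel: at the initial state h = -5, u = 1, x = 0, the precondition holds but the weakest precondition fails.
Answer: invalid


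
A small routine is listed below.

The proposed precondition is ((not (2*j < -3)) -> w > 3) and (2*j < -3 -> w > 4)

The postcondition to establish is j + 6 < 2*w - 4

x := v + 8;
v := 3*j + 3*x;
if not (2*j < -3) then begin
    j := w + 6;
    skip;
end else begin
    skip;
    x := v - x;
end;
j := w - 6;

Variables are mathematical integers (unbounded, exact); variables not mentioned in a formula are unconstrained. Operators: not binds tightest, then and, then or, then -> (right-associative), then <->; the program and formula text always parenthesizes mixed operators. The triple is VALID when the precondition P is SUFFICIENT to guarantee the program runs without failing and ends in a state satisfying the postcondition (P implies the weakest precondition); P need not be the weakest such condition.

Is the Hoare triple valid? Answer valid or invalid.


Working backward. After the program, the postcondition j + 6 < 2*w - 4 must hold; in canonical form it is j < 2*w - 10.
Before j := w - 6: w > 4
Then branch requires w > 4; else branch requires w > 4.
Before the if: ((not (2*j < -3)) -> w > 4) and (2*j < -3 -> w > 4)
Before v := 3*j + 3*x: ((not (2*j < -3)) -> w > 4) and (2*j < -3 -> w > 4)
Before x := v + 8: ((not (2*j < -3)) -> w > 4) and (2*j < -3 -> w > 4)
The weakest precondition is ((not (2*j < -3)) -> w > 4) and (2*j < -3 -> w > 4).
Check whether ((not (2*j < -3)) -> w > 3) and (2*j < -3 -> w > 4) implies it.
Countermodel: at the initial state j = -1, w = 4, the precondition holds but the weakest precondition fails.
Answer: invalid


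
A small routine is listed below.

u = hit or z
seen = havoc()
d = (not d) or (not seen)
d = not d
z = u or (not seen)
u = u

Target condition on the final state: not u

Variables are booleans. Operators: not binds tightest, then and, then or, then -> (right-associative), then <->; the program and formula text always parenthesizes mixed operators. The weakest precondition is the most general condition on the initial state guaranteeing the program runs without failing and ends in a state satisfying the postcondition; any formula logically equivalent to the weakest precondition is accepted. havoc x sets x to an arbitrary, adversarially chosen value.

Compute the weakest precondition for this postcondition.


Working backward. After the program, not u must hold.
Before u := u: not u
Before z := u or (not seen): not u
Before d := not d: not u
Before d := (not d) or (not seen): not u
Before havoc seen: not u
Before u := hit or z: not (hit or z)
Answer: WP = not (hit or z)


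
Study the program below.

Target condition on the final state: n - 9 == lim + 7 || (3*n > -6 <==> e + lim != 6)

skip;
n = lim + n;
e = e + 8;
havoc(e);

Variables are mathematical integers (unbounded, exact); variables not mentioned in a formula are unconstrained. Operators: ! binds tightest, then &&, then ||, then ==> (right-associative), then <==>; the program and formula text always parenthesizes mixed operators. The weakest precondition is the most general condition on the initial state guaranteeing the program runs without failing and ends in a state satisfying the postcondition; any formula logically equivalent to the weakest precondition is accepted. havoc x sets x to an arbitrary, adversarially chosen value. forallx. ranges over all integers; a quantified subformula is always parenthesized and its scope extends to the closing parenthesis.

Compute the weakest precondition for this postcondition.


Working backward. After the program, the postcondition n - 9 == lim + 7 || (3*n > -6 <==> e + lim != 6) must hold; in canonical form it is n == lim + 16 || (3*n > -6 <==> e + lim != 6).
Before havoc e: forall e_1. (n == lim + 16 || (3*n > -6 <==> e_1 + lim != 6))
Before e := e + 8: forall e_1. (n == lim + 16 || (3*n > -6 <==> e_1 + lim != 6))
Before n := lim + n: forall e_1. (n == 16 || (3*lim + 3*n > -6 <==> e_1 + lim != 6))
Before skip: forall e_1. (n == 16 || (3*lim + 3*n > -6 <==> e_1 + lim != 6))
Answer: WP = forall e_1. (n == 16 || (3*lim + 3*n > -6 <==> e_1 + lim != 6))


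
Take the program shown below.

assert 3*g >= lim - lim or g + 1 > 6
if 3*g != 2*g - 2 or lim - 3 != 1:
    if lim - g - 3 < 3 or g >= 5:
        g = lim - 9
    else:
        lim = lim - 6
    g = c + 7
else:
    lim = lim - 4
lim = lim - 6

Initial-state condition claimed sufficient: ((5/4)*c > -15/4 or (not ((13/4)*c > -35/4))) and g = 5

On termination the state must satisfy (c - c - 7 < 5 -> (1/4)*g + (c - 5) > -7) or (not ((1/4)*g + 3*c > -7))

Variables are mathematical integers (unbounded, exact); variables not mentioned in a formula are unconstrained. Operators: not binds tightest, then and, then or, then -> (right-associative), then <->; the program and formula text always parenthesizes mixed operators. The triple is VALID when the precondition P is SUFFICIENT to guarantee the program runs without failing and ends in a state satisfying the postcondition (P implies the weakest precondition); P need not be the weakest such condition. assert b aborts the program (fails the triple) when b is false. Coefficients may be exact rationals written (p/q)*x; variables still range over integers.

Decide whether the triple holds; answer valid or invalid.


Working backward. After the program, the postcondition (c - c - 7 < 5 -> (1/4)*g + (c - 5) > -7) or (not ((1/4)*g + 3*c > -7)) must hold; in canonical form it is c + (1/4)*g > -2 or (not (3*c + (1/4)*g > -7)).
Before lim := lim - 6: c + (1/4)*g > -2 or (not (3*c + (1/4)*g > -7))
Then branch requires ((lim < g + 6 or g >= 5) -> ((5/4)*c > -15/4 or (not ((13/4)*c > -35/4)))) and ((not (lim < g + 6 or g >= 5)) -> ((5/4)*c > -15/4 or (not ((13/4)*c > -35/4)))); else branch requires c + (1/4)*g > -2 or (not (3*c + (1/4)*g > -7)).
Before the if: ((g != -2 or lim != 4) -> (((lim < g + 6 or g >= 5) -> ((5/4)*c > -15/4 or (not ((13/4)*c > -35/4)))) and ((not (lim < g + 6 or g >= 5)) -> ((5/4)*c > -15/4 or (not ((13/4)*c > -35/4)))))) and ((not (g != -2 or lim != 4)) -> (c + (1/4)*g > -2 or (not (3*c + (1/4)*g > -7))))
Before assert 3*g >= lim - lim or g + 1 > 6: (3*g >= 0 or g > 5) and ((g != -2 or lim != 4) -> (((lim < g + 6 or g >= 5) -> ((5/4)*c > -15/4 or (not ((13/4)*c > -35/4)))) and ((not (lim < g + 6 or g >= 5)) -> ((5/4)*c > -15/4 or (not ((13/4)*c > -35/4)))))) and ((not (g != -2 or lim != 4)) -> (c + (1/4)*g > -2 or (not (3*c + (1/4)*g > -7))))
The weakest precondition is (3*g >= 0 or g > 5) and ((g != -2 or lim != 4) -> (((lim < g + 6 or g >= 5) -> ((5/4)*c > -15/4 or (not ((13/4)*c > -35/4)))) and ((not (lim < g + 6 or g >= 5)) -> ((5/4)*c > -15/4 or (not ((13/4)*c > -35/4)))))) and ((not (g != -2 or lim != 4)) -> (c + (1/4)*g > -2 or (not (3*c + (1/4)*g > -7)))).
Check whether ((5/4)*c > -15/4 or (not ((13/4)*c > -35/4))) and g = 5 implies it.
Every state satisfying the precondition satisfies the weakest precondition: the implication holds.
Answer: valid


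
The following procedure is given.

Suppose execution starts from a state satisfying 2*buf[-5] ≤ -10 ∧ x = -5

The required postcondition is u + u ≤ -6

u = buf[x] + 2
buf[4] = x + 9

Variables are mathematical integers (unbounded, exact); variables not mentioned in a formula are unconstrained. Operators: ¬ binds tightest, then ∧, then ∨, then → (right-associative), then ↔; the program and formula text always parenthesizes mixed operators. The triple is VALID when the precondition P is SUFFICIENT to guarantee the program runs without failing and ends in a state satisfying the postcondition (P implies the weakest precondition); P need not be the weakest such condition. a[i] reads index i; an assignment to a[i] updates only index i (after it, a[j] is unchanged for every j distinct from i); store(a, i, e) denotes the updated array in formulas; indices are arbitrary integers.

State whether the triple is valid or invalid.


Working backward. After the program, the postcondition u + u ≤ -6 must hold; in canonical form it is 2*u ≤ -6.
Before buf[4] := x + 9: 2*u ≤ -6
Before u := buf[x] + 2: 2*buf[x] ≤ -10
The weakest precondition is 2*buf[x] ≤ -10.
Check whether 2*buf[-5] ≤ -10 ∧ x = -5 implies it.
Every state satisfying the precondition satisfies the weakest precondition: the implication holds.
Answer: valid
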